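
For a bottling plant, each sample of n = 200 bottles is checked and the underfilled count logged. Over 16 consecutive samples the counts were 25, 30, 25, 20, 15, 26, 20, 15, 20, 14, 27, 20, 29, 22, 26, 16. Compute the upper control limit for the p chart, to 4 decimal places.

0.1756

p̄ = Σdᵢ / (k·n) = 350 / (16 × 200) = 0.10938
UCL = p̄ + 3·√(p̄(1−p̄)/n) = 0.10938 + 3 × √(0.10938×0.89062/200) = 0.10938 + 3 × 0.02207 = 0.17558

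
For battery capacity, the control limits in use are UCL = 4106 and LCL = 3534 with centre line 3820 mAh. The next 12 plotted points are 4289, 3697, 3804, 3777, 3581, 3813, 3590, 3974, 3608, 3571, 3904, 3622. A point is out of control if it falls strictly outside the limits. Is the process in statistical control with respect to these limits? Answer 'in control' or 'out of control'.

Compare each point to [3534, 4106]: sample 1 = 4289 > UCL.

out of control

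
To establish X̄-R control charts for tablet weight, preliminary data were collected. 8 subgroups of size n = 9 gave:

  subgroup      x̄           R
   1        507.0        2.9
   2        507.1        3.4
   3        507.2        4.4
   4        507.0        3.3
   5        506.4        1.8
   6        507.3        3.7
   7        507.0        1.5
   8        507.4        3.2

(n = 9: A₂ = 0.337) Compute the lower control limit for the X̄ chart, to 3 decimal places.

X̄̄ = (507.0 + 507.1 + 507.2 + 507.0 + 506.4 + 507.3 + 507.0 + 507.4) / 8 = 4056.4000 / 8 = 507.0500
R̄ = (2.9 + 3.4 + 4.4 + 3.3 + 1.8 + 3.7 + 1.5 + 3.2) / 8 = 24.2000 / 8 = 3.0250
LCL = X̄̄ − A₂·R̄ = 507.0500 − 0.337 × 3.0250 = 506.0306

506.031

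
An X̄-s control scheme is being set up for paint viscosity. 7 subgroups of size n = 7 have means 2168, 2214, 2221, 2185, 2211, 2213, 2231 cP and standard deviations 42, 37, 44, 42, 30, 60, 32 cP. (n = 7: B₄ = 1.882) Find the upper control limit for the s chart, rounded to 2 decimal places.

77.16

s̄ = (42 + 37 + 44 + 42 + 30 + 60 + 32) / 7 = 41.0000
UCL_s = B₄·s̄ = 1.882 × 41.0000 = 77.1620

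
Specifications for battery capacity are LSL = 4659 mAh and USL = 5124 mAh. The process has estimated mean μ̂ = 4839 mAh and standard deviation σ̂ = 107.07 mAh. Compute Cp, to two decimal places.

Cp = (USL − LSL) / (6σ̂) = (5124 − 4659) / (6 × 107.07) = 465.0000 / 642.4200 = 0.7238

0.72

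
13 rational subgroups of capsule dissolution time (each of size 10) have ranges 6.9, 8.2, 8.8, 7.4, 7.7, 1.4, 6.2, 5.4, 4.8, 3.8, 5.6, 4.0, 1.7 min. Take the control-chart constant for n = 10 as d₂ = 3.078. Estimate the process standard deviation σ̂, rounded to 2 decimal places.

R̄ = (6.9 + 8.2 + 8.8 + 7.4 + 7.7 + 1.4 + 6.2 + 5.4 + 4.8 + 3.8 + 5.6 + 4.0 + 1.7) / 13 = 5.5308
σ̂ = R̄ / d₂ = 5.5308 / 3.078 = 1.7969

1.80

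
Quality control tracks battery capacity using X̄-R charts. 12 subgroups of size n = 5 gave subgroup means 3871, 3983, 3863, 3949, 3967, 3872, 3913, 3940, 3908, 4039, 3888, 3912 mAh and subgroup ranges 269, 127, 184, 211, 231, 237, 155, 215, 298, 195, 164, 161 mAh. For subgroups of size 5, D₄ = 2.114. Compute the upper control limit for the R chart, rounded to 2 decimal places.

431.08

R̄ = (269 + 127 + 184 + 211 + 231 + 237 + 155 + 215 + 298 + 195 + 164 + 161) / 12 = 2447.0000 / 12 = 203.9167
UCL_R = D₄·R̄ = 2.114 × 203.9167 = 431.0798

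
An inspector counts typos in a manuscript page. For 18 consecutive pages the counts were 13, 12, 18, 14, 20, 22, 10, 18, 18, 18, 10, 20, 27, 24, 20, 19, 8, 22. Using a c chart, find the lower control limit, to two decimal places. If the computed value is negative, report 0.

4.88

c̄ = (13 + 12 + 18 + 14 + 20 + 22 + 10 + 18 + 18 + 18 + 10 + 20 + 27 + 24 + 20 + 19 + 8 + 22) / 18 = 313 / 18 = 17.3889
LCL = c̄ − 3√c̄ = 17.3889 − 3 × 4.1700 = 4.8789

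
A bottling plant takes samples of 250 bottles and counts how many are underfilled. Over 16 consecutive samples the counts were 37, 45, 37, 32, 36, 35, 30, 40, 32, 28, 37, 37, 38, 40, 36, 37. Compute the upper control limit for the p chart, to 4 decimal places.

0.2109

p̄ = Σdᵢ / (k·n) = 577 / (16 × 250) = 0.14425
UCL = p̄ + 3·√(p̄(1−p̄)/n) = 0.14425 + 3 × √(0.14425×0.85575/250) = 0.14425 + 3 × 0.02222 = 0.21091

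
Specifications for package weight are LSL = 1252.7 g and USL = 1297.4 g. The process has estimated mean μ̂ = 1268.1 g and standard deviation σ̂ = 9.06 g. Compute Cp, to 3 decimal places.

Cp = (USL − LSL) / (6σ̂) = (1297.4 − 1252.7) / (6 × 9.06) = 44.7000 / 54.3600 = 0.8223

0.822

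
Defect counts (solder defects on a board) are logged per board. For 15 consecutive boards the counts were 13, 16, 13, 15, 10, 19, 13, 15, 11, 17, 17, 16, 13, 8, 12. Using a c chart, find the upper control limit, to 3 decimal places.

c̄ = (13 + 16 + 13 + 15 + 10 + 19 + 13 + 15 + 11 + 17 + 17 + 16 + 13 + 8 + 12) / 15 = 208 / 15 = 13.8667
UCL = c̄ + 3√c̄ = 13.8667 + 3 × √13.8667 = 13.8667 + 3 × 3.7238 = 25.0381

25.038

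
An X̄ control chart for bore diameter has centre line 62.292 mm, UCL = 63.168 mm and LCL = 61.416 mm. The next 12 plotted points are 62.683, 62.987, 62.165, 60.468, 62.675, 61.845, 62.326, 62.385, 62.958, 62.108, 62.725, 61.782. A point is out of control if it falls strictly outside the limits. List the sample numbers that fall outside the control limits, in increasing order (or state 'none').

Compare each point to [61.416, 63.168]: sample 4 = 60.468 < LCL.

4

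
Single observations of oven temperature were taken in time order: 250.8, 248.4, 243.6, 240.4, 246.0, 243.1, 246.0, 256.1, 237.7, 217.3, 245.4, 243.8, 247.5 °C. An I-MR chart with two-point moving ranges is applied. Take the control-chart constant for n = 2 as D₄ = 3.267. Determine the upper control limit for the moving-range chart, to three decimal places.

28.341

Moving ranges: 2.4, 4.8, 3.2, 5.6, 2.9, 2.9, 10.1, 18.4, 20.4, 28.1, 1.6, 3.7; M̄R̄ = 104.1000 / 12 = 8.6750
UCL_MR = D₄·M̄R̄ = 3.267 × 8.6750 = 28.3412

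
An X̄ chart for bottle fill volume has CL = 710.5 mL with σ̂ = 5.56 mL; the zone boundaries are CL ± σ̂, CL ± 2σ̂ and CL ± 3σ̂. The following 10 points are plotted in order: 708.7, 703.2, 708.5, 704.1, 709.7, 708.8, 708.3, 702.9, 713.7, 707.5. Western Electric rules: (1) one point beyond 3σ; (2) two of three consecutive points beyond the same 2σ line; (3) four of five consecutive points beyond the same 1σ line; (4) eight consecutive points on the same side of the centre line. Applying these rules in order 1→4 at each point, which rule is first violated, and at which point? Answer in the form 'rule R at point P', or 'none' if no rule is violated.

rule 4 at point 8

Zone of each point (C = within 1σ̂, B = 1σ̂–2σ̂, A = 2σ̂–3σ̂, * = beyond 3σ̂; sign = side of CL): 1:-C, 2:-B, 3:-C, 4:-B, 5:-C, 6:-C, 7:-C, 8:-B, 9:+C, 10:-C
Rule 4 (eight consecutive points on the same side of the centre line) is satisfied at point 8.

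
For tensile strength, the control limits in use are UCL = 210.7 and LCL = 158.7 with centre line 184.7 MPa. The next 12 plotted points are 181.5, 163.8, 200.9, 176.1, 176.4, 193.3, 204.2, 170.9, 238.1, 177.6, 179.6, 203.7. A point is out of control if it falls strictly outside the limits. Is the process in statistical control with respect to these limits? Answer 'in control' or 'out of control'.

Compare each point to [158.7, 210.7]: sample 9 = 238.1 > UCL.

out of control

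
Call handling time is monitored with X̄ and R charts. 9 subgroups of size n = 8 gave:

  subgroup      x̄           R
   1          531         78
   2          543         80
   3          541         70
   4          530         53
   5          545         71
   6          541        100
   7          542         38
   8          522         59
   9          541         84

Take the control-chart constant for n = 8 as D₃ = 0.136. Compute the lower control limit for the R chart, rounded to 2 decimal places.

R̄ = (78 + 80 + 70 + 53 + 71 + 100 + 38 + 59 + 84) / 9 = 633.0000 / 9 = 70.3333
LCL_R = D₃·R̄ = 0.136 × 70.3333 = 9.5653

9.57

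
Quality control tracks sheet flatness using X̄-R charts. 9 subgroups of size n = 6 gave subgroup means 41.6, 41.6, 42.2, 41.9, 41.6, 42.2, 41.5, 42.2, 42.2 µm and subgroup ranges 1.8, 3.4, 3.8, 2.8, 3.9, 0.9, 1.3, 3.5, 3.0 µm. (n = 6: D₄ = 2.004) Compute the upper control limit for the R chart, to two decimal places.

R̄ = (1.8 + 3.4 + 3.8 + 2.8 + 3.9 + 0.9 + 1.3 + 3.5 + 3.0) / 9 = 24.4000 / 9 = 2.7111
UCL_R = D₄·R̄ = 2.004 × 2.7111 = 5.4331

5.43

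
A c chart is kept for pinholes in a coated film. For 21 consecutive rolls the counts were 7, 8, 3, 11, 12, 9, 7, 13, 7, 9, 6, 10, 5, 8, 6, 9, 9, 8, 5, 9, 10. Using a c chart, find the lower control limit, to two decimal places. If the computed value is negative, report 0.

0.00

c̄ = (7 + 8 + 3 + 11 + 12 + 9 + 7 + 13 + 7 + 9 + 6 + 10 + 5 + 8 + 6 + 9 + 9 + 8 + 5 + 9 + 10) / 21 = 171 / 21 = 8.1429
LCL = c̄ − 3√c̄ = 8.1429 − 3 × 2.8536 = -0.4179 → 0 (cannot be negative)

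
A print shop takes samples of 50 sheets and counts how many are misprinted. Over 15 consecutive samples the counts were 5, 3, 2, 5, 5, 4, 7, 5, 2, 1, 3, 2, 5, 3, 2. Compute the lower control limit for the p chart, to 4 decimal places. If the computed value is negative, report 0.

0.0000

p̄ = Σdᵢ / (k·n) = 54 / (15 × 50) = 0.07200
LCL = p̄ − 3·√(p̄(1−p̄)/n) = 0.07200 − 3 × 0.03656 = -0.03767 → 0 (negative, so LCL = 0)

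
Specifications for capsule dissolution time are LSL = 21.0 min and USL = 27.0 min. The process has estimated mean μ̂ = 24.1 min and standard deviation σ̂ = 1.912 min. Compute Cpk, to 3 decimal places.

Cpu = (USL − μ̂) / (3σ̂) = (27.0 − 24.1) / (3 × 1.912) = 0.5056; Cpl = (μ̂ − LSL) / (3σ̂) = (24.1 − 21.0) / (3 × 1.912) = 0.5404; Cpk = min(Cpu, Cpl) = 0.5056

0.506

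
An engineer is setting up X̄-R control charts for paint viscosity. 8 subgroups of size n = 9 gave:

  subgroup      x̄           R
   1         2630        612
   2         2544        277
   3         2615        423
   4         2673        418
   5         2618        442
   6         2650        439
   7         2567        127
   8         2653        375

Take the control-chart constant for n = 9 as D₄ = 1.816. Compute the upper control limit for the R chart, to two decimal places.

706.65

R̄ = (612 + 277 + 423 + 418 + 442 + 439 + 127 + 375) / 8 = 3113.0000 / 8 = 389.1250
UCL_R = D₄·R̄ = 1.816 × 389.1250 = 706.6510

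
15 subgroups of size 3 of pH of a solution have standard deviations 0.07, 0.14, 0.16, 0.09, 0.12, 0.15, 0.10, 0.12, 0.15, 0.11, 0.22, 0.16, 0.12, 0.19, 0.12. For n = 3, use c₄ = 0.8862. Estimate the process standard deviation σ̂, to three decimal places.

s̄ = (0.07 + 0.14 + 0.16 + 0.09 + 0.12 + 0.15 + 0.10 + 0.12 + 0.15 + 0.11 + 0.22 + 0.16 + 0.12 + 0.19 + 0.12) / 15 = 0.1347
σ̂ = s̄ / c₄ = 0.1347 / 0.8862 = 0.1520

0.152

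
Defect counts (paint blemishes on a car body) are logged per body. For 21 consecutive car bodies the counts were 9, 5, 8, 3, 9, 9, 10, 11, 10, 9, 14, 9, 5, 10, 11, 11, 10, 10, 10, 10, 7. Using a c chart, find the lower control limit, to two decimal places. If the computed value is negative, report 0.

0.02

c̄ = (9 + 5 + 8 + 3 + 9 + 9 + 10 + 11 + 10 + 9 + 14 + 9 + 5 + 10 + 11 + 11 + 10 + 10 + 10 + 10 + 7) / 21 = 190 / 21 = 9.0476
LCL = c̄ − 3√c̄ = 9.0476 − 3 × 3.0079 = 0.0238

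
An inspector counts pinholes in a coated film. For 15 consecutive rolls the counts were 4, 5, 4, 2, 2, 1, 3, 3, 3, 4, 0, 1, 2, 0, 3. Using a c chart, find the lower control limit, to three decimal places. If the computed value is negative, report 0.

0.000

c̄ = (4 + 5 + 4 + 2 + 2 + 1 + 3 + 3 + 3 + 4 + 0 + 1 + 2 + 0 + 3) / 15 = 37 / 15 = 2.4667
LCL = c̄ − 3√c̄ = 2.4667 − 3 × 1.5706 = -2.2450 → 0 (cannot be negative)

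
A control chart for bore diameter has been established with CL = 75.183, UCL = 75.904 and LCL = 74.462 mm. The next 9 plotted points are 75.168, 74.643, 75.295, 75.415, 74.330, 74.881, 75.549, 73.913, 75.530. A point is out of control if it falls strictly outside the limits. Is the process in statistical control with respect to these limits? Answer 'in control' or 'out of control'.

Compare each point to [74.462, 75.904]: sample 5 = 74.330 < LCL; sample 8 = 73.913 < LCL.

out of control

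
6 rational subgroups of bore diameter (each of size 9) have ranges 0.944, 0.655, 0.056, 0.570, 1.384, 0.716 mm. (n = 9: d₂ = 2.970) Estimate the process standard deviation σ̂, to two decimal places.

R̄ = (0.944 + 0.655 + 0.056 + 0.570 + 1.384 + 0.716) / 6 = 0.7208
σ̂ = R̄ / d₂ = 0.7208 / 2.970 = 0.2427

0.24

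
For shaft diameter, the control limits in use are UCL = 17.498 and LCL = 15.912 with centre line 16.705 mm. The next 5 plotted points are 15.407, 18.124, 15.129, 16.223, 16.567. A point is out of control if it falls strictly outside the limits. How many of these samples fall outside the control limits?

Compare each point to [15.912, 17.498]: sample 1 = 15.407 < LCL; sample 2 = 18.124 > UCL; sample 3 = 15.129 < LCL.

3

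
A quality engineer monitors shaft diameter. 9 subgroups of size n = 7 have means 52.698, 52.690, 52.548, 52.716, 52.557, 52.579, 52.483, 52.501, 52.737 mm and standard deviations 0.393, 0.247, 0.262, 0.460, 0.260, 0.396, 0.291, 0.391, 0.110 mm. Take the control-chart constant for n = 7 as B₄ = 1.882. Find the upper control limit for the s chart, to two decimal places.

s̄ = (0.393 + 0.247 + 0.262 + 0.460 + 0.260 + 0.396 + 0.291 + 0.391 + 0.110) / 9 = 0.3122
UCL_s = B₄·s̄ = 1.882 × 0.3122 = 0.5876

0.59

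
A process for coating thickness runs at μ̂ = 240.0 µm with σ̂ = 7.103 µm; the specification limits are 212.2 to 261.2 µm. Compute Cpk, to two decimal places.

0.99

Cpu = (USL − μ̂) / (3σ̂) = (261.2 − 240.0) / (3 × 7.103) = 0.9949; Cpl = (μ̂ − LSL) / (3σ̂) = (240.0 − 212.2) / (3 × 7.103) = 1.3046; Cpk = min(Cpu, Cpl) = 0.9949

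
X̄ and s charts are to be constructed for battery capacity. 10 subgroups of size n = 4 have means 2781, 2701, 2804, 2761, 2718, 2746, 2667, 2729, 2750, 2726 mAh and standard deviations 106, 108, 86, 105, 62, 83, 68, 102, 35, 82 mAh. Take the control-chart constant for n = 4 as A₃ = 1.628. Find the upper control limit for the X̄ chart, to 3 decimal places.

2874.564

X̄̄ = (2781 + 2701 + 2804 + 2761 + 2718 + 2746 + 2667 + 2729 + 2750 + 2726) / 10 = 2738.3000
s̄ = (106 + 108 + 86 + 105 + 62 + 83 + 68 + 102 + 35 + 82) / 10 = 83.7000
UCL = X̄̄ + A₃·s̄ = 2738.3000 + 1.628 × 83.7000 = 2874.5636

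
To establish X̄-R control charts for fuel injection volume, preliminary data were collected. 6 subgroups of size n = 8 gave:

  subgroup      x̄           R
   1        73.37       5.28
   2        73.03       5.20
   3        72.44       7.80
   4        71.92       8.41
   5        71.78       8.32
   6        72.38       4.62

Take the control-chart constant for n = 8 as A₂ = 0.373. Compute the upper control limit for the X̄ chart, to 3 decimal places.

X̄̄ = (73.37 + 73.03 + 72.44 + 71.92 + 71.78 + 72.38) / 6 = 434.9200 / 6 = 72.4867
R̄ = (5.28 + 5.20 + 7.80 + 8.41 + 8.32 + 4.62) / 6 = 39.6300 / 6 = 6.6050
UCL = X̄̄ + A₂·R̄ = 72.4867 + 0.373 × 6.6050 = 74.9503

74.950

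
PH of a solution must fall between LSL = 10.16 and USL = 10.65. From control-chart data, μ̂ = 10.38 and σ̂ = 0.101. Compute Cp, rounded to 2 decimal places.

Cp = (USL − LSL) / (6σ̂) = (10.65 − 10.16) / (6 × 0.101) = 0.4900 / 0.6060 = 0.8086

0.81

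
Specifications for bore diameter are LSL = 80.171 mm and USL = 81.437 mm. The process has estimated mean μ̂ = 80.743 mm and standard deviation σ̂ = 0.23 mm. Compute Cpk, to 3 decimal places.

0.829

Cpu = (USL − μ̂) / (3σ̂) = (81.437 − 80.743) / (3 × 0.23) = 1.0058; Cpl = (μ̂ − LSL) / (3σ̂) = (80.743 − 80.171) / (3 × 0.23) = 0.8290; Cpk = min(Cpu, Cpl) = 0.8290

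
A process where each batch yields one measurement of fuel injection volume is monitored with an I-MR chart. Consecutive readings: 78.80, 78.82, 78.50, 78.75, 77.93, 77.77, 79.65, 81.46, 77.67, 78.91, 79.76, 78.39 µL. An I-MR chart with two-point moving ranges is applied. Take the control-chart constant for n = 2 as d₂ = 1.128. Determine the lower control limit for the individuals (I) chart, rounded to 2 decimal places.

75.84

X̄ = (78.80 + 78.82 + 78.50 + 78.75 + 77.93 + 77.77 + 79.65 + 81.46 + 77.67 + 78.91 + 79.76 + 78.39) / 12 = 78.8675
Moving ranges: 0.02, 0.32, 0.25, 0.82, 0.16, 1.88, 1.81, 3.79, 1.24, 0.85, 1.37; M̄R̄ = 12.5100 / 11 = 1.1373
LCL = X̄ − 3·M̄R̄/d₂ = 78.8675 − 3 × 1.1373 / 1.128 = 75.8428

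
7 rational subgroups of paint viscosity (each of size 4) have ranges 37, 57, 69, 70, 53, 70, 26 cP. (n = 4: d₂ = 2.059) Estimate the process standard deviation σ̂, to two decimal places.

R̄ = (37 + 57 + 69 + 70 + 53 + 70 + 26) / 7 = 54.5714
σ̂ = R̄ / d₂ = 54.5714 / 2.059 = 26.5039

26.50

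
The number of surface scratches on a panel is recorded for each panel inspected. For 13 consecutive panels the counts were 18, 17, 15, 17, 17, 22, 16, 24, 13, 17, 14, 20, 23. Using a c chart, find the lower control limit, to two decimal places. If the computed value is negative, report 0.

5.22

c̄ = (18 + 17 + 15 + 17 + 17 + 22 + 16 + 24 + 13 + 17 + 14 + 20 + 23) / 13 = 233 / 13 = 17.9231
LCL = c̄ − 3√c̄ = 17.9231 − 3 × 4.2336 = 5.2224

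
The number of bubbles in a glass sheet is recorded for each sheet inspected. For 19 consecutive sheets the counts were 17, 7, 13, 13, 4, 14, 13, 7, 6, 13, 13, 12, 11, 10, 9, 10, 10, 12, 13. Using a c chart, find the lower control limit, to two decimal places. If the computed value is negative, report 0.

c̄ = (17 + 7 + 13 + 13 + 4 + 14 + 13 + 7 + 6 + 13 + 13 + 12 + 11 + 10 + 9 + 10 + 10 + 12 + 13) / 19 = 207 / 19 = 10.8947
LCL = c̄ − 3√c̄ = 10.8947 − 3 × 3.3007 = 0.9926

0.99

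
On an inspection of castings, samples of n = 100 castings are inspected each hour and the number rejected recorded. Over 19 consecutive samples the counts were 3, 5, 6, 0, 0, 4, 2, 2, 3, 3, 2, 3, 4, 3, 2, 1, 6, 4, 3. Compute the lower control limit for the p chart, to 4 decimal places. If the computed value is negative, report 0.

p̄ = Σdᵢ / (k·n) = 56 / (19 × 100) = 0.02947
LCL = p̄ − 3·√(p̄(1−p̄)/n) = 0.02947 − 3 × 0.01691 = -0.02127 → 0 (negative, so LCL = 0)

0.0000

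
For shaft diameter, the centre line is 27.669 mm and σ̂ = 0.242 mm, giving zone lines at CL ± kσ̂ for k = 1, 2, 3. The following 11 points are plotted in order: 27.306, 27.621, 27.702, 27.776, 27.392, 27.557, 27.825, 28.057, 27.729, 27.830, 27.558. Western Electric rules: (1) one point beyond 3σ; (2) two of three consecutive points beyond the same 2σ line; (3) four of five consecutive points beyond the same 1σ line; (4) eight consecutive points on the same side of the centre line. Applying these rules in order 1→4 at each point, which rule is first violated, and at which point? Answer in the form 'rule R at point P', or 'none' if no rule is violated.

Zone of each point (C = within 1σ̂, B = 1σ̂–2σ̂, A = 2σ̂–3σ̂, * = beyond 3σ̂; sign = side of CL): 1:-B, 2:-C, 3:+C, 4:+C, 5:-B, 6:-C, 7:+C, 8:+B, 9:+C, 10:+C, 11:-C
No rule fires across all 11 points.

none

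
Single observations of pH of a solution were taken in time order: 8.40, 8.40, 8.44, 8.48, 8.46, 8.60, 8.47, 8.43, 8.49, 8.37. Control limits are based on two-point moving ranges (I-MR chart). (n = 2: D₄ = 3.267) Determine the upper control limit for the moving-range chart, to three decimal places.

0.214

Moving ranges: 0.00, 0.04, 0.04, 0.02, 0.14, 0.13, 0.04, 0.06, 0.12; M̄R̄ = 0.5900 / 9 = 0.0656
UCL_MR = D₄·M̄R̄ = 3.267 × 0.0656 = 0.2142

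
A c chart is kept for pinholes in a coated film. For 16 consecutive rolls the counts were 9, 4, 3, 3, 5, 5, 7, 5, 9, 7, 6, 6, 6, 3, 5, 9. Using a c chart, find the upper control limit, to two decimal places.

12.94

c̄ = (9 + 4 + 3 + 3 + 5 + 5 + 7 + 5 + 9 + 7 + 6 + 6 + 6 + 3 + 5 + 9) / 16 = 92 / 16 = 5.7500
UCL = c̄ + 3√c̄ = 5.7500 + 3 × √5.7500 = 5.7500 + 3 × 2.3979 = 12.9437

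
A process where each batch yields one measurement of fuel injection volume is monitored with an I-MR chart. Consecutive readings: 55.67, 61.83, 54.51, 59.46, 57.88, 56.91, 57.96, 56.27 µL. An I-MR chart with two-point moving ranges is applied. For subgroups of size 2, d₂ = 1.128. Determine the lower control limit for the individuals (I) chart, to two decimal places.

X̄ = (55.67 + 61.83 + 54.51 + 59.46 + 57.88 + 56.91 + 57.96 + 56.27) / 8 = 57.5613
Moving ranges: 6.16, 7.32, 4.95, 1.58, 0.97, 1.05, 1.69; M̄R̄ = 23.7200 / 7 = 3.3886
LCL = X̄ − 3·M̄R̄/d₂ = 57.5613 − 3 × 3.3886 / 1.128 = 48.5491

48.55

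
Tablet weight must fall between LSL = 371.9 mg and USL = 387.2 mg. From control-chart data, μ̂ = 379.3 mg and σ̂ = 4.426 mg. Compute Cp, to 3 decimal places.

Cp = (USL − LSL) / (6σ̂) = (387.2 − 371.9) / (6 × 4.426) = 15.3000 / 26.5560 = 0.5761

0.576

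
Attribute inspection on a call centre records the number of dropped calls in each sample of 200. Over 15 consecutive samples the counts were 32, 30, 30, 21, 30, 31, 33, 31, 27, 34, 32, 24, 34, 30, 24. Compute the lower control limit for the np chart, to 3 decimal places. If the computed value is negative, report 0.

p̄ = Σdᵢ / (k·n) = 443 / (15 × 200) = 0.14767
LCL = np̄ − 3·√(np̄(1−p̄)) = 29.5333 − 3 × 5.0172 = 14.4817

14.482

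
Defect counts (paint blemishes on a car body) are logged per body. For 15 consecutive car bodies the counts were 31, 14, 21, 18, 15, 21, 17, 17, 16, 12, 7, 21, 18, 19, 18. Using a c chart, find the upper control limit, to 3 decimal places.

30.276

c̄ = (31 + 14 + 21 + 18 + 15 + 21 + 17 + 17 + 16 + 12 + 7 + 21 + 18 + 19 + 18) / 15 = 265 / 15 = 17.6667
UCL = c̄ + 3√c̄ = 17.6667 + 3 × √17.6667 = 17.6667 + 3 × 4.2032 = 30.2762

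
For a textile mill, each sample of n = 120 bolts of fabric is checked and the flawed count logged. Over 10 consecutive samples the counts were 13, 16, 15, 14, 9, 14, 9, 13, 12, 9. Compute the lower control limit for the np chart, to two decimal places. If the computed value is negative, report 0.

p̄ = Σdᵢ / (k·n) = 124 / (10 × 120) = 0.10333
LCL = np̄ − 3·√(np̄(1−p̄)) = 12.4000 − 3 × 3.3345 = 2.3966

2.40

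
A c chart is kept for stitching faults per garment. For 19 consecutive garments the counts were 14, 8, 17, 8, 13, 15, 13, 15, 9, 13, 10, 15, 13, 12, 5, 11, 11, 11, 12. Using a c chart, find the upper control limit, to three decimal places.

c̄ = (14 + 8 + 17 + 8 + 13 + 15 + 13 + 15 + 9 + 13 + 10 + 15 + 13 + 12 + 5 + 11 + 11 + 11 + 12) / 19 = 225 / 19 = 11.8421
UCL = c̄ + 3√c̄ = 11.8421 + 3 × √11.8421 = 11.8421 + 3 × 3.4412 = 22.1658

22.166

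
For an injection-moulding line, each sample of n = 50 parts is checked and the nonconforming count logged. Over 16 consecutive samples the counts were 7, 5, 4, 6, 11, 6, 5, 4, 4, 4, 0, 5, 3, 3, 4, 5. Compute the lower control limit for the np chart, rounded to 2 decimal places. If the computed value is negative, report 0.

p̄ = Σdᵢ / (k·n) = 76 / (16 × 50) = 0.09500
LCL = np̄ − 3·√(np̄(1−p̄)) = 4.7500 − 3 × 2.0733 = -1.4700 → 0 (negative, so LCL = 0)

0.00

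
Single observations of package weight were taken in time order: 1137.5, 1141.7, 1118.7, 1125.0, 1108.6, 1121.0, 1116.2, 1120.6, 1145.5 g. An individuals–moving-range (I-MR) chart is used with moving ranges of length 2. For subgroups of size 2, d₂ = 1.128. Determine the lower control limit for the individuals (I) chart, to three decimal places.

1094.041

X̄ = (1137.5 + 1141.7 + 1118.7 + 1125.0 + 1108.6 + 1121.0 + 1116.2 + 1120.6 + 1145.5) / 9 = 1126.0889
Moving ranges: 4.2, 23.0, 6.3, 16.4, 12.4, 4.8, 4.4, 24.9; M̄R̄ = 96.4000 / 8 = 12.0500
LCL = X̄ − 3·M̄R̄/d₂ = 1126.0889 − 3 × 12.0500 / 1.128 = 1094.0410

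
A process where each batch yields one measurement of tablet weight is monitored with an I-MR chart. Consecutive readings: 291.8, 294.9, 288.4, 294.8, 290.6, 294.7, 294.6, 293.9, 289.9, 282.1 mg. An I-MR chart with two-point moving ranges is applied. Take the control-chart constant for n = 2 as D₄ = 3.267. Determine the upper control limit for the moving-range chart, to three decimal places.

Moving ranges: 3.1, 6.5, 6.4, 4.2, 4.1, 0.1, 0.7, 4.0, 7.8; M̄R̄ = 36.9000 / 9 = 4.1000
UCL_MR = D₄·M̄R̄ = 3.267 × 4.1000 = 13.3947

13.395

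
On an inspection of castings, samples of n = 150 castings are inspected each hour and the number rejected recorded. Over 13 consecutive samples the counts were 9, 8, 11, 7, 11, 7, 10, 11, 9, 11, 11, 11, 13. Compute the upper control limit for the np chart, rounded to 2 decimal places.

19.06

p̄ = Σdᵢ / (k·n) = 129 / (13 × 150) = 0.06615
UCL = np̄ + 3·√(np̄(1−p̄)) = 9.9231 + 3 × √(9.9231×0.93385) = 9.9231 + 3 × 3.0441 = 19.0554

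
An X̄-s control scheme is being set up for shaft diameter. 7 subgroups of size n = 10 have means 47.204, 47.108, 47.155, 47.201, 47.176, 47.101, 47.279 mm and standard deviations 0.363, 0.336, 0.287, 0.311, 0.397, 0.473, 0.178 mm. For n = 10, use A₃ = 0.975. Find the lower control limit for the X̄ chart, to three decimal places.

46.848

X̄̄ = (47.204 + 47.108 + 47.155 + 47.201 + 47.176 + 47.101 + 47.279) / 7 = 47.1749
s̄ = (0.363 + 0.336 + 0.287 + 0.311 + 0.397 + 0.473 + 0.178) / 7 = 0.3350
LCL = X̄̄ − A₃·s̄ = 47.1749 − 0.975 × 0.3350 = 46.8482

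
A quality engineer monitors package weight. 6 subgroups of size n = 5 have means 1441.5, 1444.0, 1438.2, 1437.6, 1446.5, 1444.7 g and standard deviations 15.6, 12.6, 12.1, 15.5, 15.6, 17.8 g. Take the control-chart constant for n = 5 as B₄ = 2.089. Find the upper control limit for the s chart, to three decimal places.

31.056

s̄ = (15.6 + 12.6 + 12.1 + 15.5 + 15.6 + 17.8) / 6 = 14.8667
UCL_s = B₄·s̄ = 2.089 × 14.8667 = 31.0565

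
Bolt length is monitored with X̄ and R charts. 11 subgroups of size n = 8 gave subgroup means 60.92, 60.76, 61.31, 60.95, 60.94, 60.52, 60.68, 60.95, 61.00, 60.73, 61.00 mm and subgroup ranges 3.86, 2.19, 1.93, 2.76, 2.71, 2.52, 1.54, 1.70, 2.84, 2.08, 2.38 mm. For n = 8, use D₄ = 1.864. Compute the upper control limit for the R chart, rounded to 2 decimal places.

4.49

R̄ = (3.86 + 2.19 + 1.93 + 2.76 + 2.71 + 2.52 + 1.54 + 1.70 + 2.84 + 2.08 + 2.38) / 11 = 26.5100 / 11 = 2.4100
UCL_R = D₄·R̄ = 1.864 × 2.4100 = 4.4922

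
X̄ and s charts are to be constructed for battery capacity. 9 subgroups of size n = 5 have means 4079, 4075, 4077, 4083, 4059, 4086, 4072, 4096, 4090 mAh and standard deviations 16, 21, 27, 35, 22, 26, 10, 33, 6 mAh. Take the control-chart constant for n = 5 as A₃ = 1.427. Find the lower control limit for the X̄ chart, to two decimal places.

X̄̄ = (4079 + 4075 + 4077 + 4083 + 4059 + 4086 + 4072 + 4096 + 4090) / 9 = 4079.6667
s̄ = (16 + 21 + 27 + 35 + 22 + 26 + 10 + 33 + 6) / 9 = 21.7778
LCL = X̄̄ − A₃·s̄ = 4079.6667 − 1.427 × 21.7778 = 4048.5898

4048.59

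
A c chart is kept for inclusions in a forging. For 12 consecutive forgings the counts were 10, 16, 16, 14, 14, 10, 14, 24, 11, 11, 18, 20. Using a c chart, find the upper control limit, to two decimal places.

c̄ = (10 + 16 + 16 + 14 + 14 + 10 + 14 + 24 + 11 + 11 + 18 + 20) / 12 = 178 / 12 = 14.8333
UCL = c̄ + 3√c̄ = 14.8333 + 3 × √14.8333 = 14.8333 + 3 × 3.8514 = 26.3876

26.39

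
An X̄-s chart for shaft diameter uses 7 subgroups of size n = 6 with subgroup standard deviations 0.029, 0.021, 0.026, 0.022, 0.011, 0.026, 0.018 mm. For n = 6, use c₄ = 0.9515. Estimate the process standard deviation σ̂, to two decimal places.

0.02

s̄ = (0.029 + 0.021 + 0.026 + 0.022 + 0.011 + 0.026 + 0.018) / 7 = 0.0219
σ̂ = s̄ / c₄ = 0.0219 / 0.9515 = 0.0230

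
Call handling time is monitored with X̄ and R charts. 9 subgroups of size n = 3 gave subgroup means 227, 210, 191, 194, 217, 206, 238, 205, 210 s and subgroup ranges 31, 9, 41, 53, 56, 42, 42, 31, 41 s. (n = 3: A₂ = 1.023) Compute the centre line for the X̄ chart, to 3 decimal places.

210.889

X̄̄ = (227 + 210 + 191 + 194 + 217 + 206 + 238 + 205 + 210) / 9 = 1898.0000 / 9 = 210.8889
CL = X̄̄ = 210.8889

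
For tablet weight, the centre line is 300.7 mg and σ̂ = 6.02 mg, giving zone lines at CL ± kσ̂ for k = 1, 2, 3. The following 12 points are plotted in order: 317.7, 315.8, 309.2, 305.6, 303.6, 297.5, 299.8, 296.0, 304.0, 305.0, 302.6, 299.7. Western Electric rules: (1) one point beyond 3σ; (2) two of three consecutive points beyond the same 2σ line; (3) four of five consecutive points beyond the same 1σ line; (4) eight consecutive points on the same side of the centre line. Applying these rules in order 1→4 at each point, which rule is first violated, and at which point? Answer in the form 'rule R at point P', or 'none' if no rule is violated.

Zone of each point (C = within 1σ̂, B = 1σ̂–2σ̂, A = 2σ̂–3σ̂, * = beyond 3σ̂; sign = side of CL): 1:+A, 2:+A, 3:+B, 4:+C, 5:+C, 6:-C, 7:-C, 8:-C, 9:+C, 10:+C, 11:+C, 12:-C
Rule 2 (two of three consecutive points beyond the same 2σ limit) is satisfied at point 2.

rule 2 at point 2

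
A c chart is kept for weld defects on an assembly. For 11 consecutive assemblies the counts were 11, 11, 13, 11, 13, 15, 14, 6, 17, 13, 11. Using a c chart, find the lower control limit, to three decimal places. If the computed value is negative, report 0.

c̄ = (11 + 11 + 13 + 11 + 13 + 15 + 14 + 6 + 17 + 13 + 11) / 11 = 135 / 11 = 12.2727
LCL = c̄ − 3√c̄ = 12.2727 − 3 × 3.5032 = 1.7630

1.763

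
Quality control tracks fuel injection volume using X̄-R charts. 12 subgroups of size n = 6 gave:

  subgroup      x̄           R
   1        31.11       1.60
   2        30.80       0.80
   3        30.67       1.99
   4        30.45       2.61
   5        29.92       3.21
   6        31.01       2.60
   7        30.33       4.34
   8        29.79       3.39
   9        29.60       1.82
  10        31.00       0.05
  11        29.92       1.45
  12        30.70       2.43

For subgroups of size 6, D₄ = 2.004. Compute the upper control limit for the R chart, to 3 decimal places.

4.390

R̄ = (1.60 + 0.80 + 1.99 + 2.61 + 3.21 + 2.60 + 4.34 + 3.39 + 1.82 + 0.05 + 1.45 + 2.43) / 12 = 26.2900 / 12 = 2.1908
UCL_R = D₄·R̄ = 2.004 × 2.1908 = 4.3904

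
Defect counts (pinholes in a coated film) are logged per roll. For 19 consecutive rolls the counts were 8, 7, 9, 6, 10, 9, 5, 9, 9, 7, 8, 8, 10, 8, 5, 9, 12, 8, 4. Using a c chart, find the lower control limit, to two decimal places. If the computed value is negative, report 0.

0.00

c̄ = (8 + 7 + 9 + 6 + 10 + 9 + 5 + 9 + 9 + 7 + 8 + 8 + 10 + 8 + 5 + 9 + 12 + 8 + 4) / 19 = 151 / 19 = 7.9474
LCL = c̄ − 3√c̄ = 7.9474 − 3 × 2.8191 = -0.5100 → 0 (cannot be negative)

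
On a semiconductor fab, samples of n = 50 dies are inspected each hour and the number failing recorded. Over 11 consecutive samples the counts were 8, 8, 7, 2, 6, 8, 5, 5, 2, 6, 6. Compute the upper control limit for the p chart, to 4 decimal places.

p̄ = Σdᵢ / (k·n) = 63 / (11 × 50) = 0.11455
UCL = p̄ + 3·√(p̄(1−p̄)/n) = 0.11455 + 3 × √(0.11455×0.88545/50) = 0.11455 + 3 × 0.04504 = 0.24966

0.2497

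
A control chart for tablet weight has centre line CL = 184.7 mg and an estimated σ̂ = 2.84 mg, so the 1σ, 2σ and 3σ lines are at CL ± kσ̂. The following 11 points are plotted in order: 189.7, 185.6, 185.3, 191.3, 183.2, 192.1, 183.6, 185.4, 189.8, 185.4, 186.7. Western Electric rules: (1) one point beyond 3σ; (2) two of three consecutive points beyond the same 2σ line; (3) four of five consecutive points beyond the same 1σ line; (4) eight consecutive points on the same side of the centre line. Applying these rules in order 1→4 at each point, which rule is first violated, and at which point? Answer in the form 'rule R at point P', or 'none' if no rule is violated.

rule 2 at point 6

Zone of each point (C = within 1σ̂, B = 1σ̂–2σ̂, A = 2σ̂–3σ̂, * = beyond 3σ̂; sign = side of CL): 1:+B, 2:+C, 3:+C, 4:+A, 5:-C, 6:+A, 7:-C, 8:+C, 9:+B, 10:+C, 11:+C
Rule 2 (two of three consecutive points beyond the same 2σ limit) is satisfied at point 6.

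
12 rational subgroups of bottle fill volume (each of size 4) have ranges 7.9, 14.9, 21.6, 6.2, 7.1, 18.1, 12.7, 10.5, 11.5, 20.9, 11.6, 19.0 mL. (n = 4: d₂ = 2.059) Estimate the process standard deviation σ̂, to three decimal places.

R̄ = (7.9 + 14.9 + 21.6 + 6.2 + 7.1 + 18.1 + 12.7 + 10.5 + 11.5 + 20.9 + 11.6 + 19.0) / 12 = 13.5000
σ̂ = R̄ / d₂ = 13.5000 / 2.059 = 6.5566

6.557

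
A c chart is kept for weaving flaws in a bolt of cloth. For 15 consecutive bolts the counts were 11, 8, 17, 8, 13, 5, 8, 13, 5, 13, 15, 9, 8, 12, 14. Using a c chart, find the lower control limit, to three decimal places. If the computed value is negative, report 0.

0.833

c̄ = (11 + 8 + 17 + 8 + 13 + 5 + 8 + 13 + 5 + 13 + 15 + 9 + 8 + 12 + 14) / 15 = 159 / 15 = 10.6000
LCL = c̄ − 3√c̄ = 10.6000 − 3 × 3.2558 = 0.8327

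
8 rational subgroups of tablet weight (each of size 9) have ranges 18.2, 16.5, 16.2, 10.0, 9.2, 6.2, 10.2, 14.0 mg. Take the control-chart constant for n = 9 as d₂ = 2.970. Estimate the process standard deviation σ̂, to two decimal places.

4.23

R̄ = (18.2 + 16.5 + 16.2 + 10.0 + 9.2 + 6.2 + 10.2 + 14.0) / 8 = 12.5625
σ̂ = R̄ / d₂ = 12.5625 / 2.970 = 4.2298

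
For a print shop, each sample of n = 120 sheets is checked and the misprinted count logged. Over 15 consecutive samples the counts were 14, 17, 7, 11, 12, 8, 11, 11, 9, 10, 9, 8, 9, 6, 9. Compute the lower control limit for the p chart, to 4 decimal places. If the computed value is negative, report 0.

p̄ = Σdᵢ / (k·n) = 151 / (15 × 120) = 0.08389
LCL = p̄ − 3·√(p̄(1−p̄)/n) = 0.08389 − 3 × 0.02531 = 0.00797

0.0080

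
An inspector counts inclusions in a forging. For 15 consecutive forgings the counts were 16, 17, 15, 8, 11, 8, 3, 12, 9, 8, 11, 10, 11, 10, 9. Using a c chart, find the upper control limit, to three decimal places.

c̄ = (16 + 17 + 15 + 8 + 11 + 8 + 3 + 12 + 9 + 8 + 11 + 10 + 11 + 10 + 9) / 15 = 158 / 15 = 10.5333
UCL = c̄ + 3√c̄ = 10.5333 + 3 × √10.5333 = 10.5333 + 3 × 3.2455 = 20.2699

20.270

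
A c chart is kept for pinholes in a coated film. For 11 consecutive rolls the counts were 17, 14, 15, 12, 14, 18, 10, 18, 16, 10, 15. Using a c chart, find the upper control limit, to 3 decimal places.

25.860

c̄ = (17 + 14 + 15 + 12 + 14 + 18 + 10 + 18 + 16 + 10 + 15) / 11 = 159 / 11 = 14.4545
UCL = c̄ + 3√c̄ = 14.4545 + 3 × √14.4545 = 14.4545 + 3 × 3.8019 = 25.8603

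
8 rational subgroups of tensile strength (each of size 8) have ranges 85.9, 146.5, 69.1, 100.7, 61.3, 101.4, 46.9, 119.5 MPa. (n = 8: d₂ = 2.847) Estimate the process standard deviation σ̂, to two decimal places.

32.11

R̄ = (85.9 + 146.5 + 69.1 + 100.7 + 61.3 + 101.4 + 46.9 + 119.5) / 8 = 91.4125
σ̂ = R̄ / d₂ = 91.4125 / 2.847 = 32.1084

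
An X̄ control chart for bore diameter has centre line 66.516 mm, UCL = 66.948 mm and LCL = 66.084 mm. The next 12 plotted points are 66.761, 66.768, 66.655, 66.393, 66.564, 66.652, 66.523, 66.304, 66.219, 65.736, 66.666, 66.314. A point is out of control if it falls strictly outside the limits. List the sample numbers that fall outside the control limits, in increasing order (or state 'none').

Compare each point to [66.084, 66.948]: sample 10 = 65.736 < LCL.

10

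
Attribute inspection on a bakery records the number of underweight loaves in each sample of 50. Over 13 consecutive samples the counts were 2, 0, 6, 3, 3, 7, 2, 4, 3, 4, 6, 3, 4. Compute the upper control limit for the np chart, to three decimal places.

p̄ = Σdᵢ / (k·n) = 47 / (13 × 50) = 0.07231
UCL = np̄ + 3·√(np̄(1−p̄)) = 3.6154 + 3 × √(3.6154×0.92769) = 3.6154 + 3 × 1.8314 = 9.1095

9.110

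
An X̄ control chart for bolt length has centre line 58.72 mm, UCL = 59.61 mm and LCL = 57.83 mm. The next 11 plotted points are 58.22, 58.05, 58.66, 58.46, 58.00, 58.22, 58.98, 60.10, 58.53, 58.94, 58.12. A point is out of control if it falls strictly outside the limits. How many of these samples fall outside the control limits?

Compare each point to [57.83, 59.61]: sample 8 = 60.10 > UCL.

1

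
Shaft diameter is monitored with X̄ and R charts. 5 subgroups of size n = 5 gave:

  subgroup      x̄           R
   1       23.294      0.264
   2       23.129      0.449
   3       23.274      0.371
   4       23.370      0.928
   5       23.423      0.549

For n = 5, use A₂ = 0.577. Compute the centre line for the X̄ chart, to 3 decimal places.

X̄̄ = (23.294 + 23.129 + 23.274 + 23.370 + 23.423) / 5 = 116.4900 / 5 = 23.2980
CL = X̄̄ = 23.2980

23.298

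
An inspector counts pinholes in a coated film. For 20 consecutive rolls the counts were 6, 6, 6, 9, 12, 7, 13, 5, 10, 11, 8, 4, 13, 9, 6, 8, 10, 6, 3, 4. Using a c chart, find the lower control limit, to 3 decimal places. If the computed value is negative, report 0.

0.000

c̄ = (6 + 6 + 6 + 9 + 12 + 7 + 13 + 5 + 10 + 11 + 8 + 4 + 13 + 9 + 6 + 8 + 10 + 6 + 3 + 4) / 20 = 156 / 20 = 7.8000
LCL = c̄ − 3√c̄ = 7.8000 − 3 × 2.7928 = -0.5785 → 0 (cannot be negative)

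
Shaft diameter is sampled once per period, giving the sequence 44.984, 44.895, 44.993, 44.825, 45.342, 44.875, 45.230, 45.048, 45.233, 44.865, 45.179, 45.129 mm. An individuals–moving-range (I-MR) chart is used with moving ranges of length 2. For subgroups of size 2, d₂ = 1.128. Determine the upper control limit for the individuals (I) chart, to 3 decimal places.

X̄ = (44.984 + 44.895 + 44.993 + 44.825 + 45.342 + 44.875 + 45.230 + 45.048 + 45.233 + 44.865 + 45.179 + 45.129) / 12 = 45.0498
Moving ranges: 0.089, 0.098, 0.168, 0.517, 0.467, 0.355, 0.182, 0.185, 0.368, 0.314, 0.050; M̄R̄ = 2.7930 / 11 = 0.2539
UCL = X̄ + 3·M̄R̄/d₂ = 45.0498 + 3 × 0.2539 / 1.128 = 45.7251

45.725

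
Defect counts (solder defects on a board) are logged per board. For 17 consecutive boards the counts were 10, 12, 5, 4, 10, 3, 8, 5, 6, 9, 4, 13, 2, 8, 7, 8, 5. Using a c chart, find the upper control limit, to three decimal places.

14.937

c̄ = (10 + 12 + 5 + 4 + 10 + 3 + 8 + 5 + 6 + 9 + 4 + 13 + 2 + 8 + 7 + 8 + 5) / 17 = 119 / 17 = 7.0000
UCL = c̄ + 3√c̄ = 7.0000 + 3 × √7.0000 = 7.0000 + 3 × 2.6458 = 14.9373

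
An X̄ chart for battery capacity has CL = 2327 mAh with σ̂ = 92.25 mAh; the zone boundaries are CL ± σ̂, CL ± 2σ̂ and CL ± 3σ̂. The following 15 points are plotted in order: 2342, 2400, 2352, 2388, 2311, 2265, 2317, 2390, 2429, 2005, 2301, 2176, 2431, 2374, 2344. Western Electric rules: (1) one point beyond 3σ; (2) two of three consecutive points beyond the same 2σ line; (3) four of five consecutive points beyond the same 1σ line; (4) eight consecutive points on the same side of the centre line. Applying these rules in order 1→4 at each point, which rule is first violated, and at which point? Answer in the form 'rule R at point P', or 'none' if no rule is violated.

Zone of each point (C = within 1σ̂, B = 1σ̂–2σ̂, A = 2σ̂–3σ̂, * = beyond 3σ̂; sign = side of CL): 1:+C, 2:+C, 3:+C, 4:+C, 5:-C, 6:-C, 7:-C, 8:+C, 9:+B, 10:-*, 11:-C, 12:-B, 13:+B, 14:+C, 15:+C
Rule 1 (one point beyond the 3σ limits) is satisfied at point 10.

rule 1 at point 10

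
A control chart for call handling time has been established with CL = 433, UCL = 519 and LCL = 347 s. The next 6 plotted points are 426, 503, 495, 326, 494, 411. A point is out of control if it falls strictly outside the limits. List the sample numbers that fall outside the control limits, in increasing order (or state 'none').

Compare each point to [347, 519]: sample 4 = 326 < LCL.

4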